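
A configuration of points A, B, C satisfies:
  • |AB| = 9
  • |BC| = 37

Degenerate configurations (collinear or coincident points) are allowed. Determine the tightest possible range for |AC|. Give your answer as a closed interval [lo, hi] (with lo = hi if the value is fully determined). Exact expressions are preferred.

|AB| ∈ {9}
|BC| ∈ {37}
|AC| ∈ [28, 46]

|AC| ∈ [28, 46]  (≈ [28.0000, 46.0000])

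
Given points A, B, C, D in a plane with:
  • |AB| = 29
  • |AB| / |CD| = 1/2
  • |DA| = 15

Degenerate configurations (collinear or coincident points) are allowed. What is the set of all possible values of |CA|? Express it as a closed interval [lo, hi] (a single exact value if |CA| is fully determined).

|AB| ∈ {29}
|AD| ∈ {15}
|CD| ∈ {58}
|BD| ∈ [14, 44]
|AC| ∈ [43, 73]
|BC| ∈ [14, 102]

|CA| ∈ [43, 73]  (≈ [43.0000, 73.0000])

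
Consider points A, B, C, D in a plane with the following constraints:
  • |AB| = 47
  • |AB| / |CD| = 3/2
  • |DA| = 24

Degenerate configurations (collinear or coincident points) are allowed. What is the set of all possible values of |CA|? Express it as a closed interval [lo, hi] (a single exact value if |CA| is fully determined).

|AB| ∈ {47}
|AD| ∈ {24}
|CD| ∈ {94/3}
|BD| ∈ [23, 71]
|AC| ∈ [22/3, 166/3]
|BC| ∈ [0, 307/3]

|CA| ∈ [22/3, 166/3]  (≈ [7.3333, 55.3333])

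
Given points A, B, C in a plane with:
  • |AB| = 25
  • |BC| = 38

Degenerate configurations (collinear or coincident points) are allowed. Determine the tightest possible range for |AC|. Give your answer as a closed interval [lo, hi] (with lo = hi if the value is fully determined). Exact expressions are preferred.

|AB| ∈ {25}
|BC| ∈ {38}
|AC| ∈ [13, 63]

|AC| ∈ [13, 63]  (≈ [13.0000, 63.0000])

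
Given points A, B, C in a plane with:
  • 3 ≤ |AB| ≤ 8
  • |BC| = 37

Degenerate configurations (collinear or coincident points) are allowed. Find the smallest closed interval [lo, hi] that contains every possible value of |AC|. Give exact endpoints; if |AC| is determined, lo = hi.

|AB| ∈ [3, 8]
|BC| ∈ {37}
|AC| ∈ [29, 45]

|AC| ∈ [29, 45]  (≈ [29.0000, 45.0000])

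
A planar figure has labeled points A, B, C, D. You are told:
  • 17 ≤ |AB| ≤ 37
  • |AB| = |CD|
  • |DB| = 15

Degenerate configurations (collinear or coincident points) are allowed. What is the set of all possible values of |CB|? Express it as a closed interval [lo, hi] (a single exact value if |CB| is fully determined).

|AB| ∈ [17, 37]
|BD| ∈ {15}
|CD| ∈ [17, 37]
|AD| ∈ [2, 52]
|BC| ∈ [2, 52]
|AC| ∈ [0, 89]

|CB| ∈ [2, 52]  (≈ [2.0000, 52.0000])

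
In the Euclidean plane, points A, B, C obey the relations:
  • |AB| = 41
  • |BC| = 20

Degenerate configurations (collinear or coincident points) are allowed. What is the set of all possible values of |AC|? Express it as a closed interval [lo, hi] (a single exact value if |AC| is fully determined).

|AC| ∈ [21, 61]  (≈ [21.0000, 61.0000])

|AB| ∈ {41}
|BC| ∈ {20}
|AC| ∈ [21, 61]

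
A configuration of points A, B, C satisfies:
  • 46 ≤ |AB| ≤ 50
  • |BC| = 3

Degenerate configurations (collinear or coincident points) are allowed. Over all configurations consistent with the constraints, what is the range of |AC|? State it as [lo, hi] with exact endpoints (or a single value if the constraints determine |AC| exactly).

|AB| ∈ [46, 50]
|BC| ∈ {3}
|AC| ∈ [43, 53]

|AC| ∈ [43, 53]  (≈ [43.0000, 53.0000])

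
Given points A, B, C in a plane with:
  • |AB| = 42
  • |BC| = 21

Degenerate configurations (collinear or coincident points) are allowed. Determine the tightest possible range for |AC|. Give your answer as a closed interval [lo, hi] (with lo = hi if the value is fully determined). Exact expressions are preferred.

|AC| ∈ [21, 63]  (≈ [21.0000, 63.0000])

|AB| ∈ {42}
|BC| ∈ {21}
|AC| ∈ [21, 63]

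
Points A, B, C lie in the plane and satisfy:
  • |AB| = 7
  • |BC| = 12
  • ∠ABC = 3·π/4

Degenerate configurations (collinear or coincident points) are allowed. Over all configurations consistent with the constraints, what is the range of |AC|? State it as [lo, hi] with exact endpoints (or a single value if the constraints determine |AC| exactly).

|AB| ∈ {7}
|BC| ∈ {12}
|AC| ∈ {√(84·√(2) + 193)}

|AC| = √(84·√(2) + 193)  (≈ 17.6577)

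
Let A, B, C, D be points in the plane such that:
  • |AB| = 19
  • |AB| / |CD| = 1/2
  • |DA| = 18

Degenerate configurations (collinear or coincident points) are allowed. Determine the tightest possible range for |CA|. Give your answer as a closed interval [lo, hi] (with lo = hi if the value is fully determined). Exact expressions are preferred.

|AB| ∈ {19}
|AD| ∈ {18}
|CD| ∈ {38}
|BD| ∈ [1, 37]
|AC| ∈ [20, 56]
|BC| ∈ [1, 75]

|CA| ∈ [20, 56]  (≈ [20.0000, 56.0000])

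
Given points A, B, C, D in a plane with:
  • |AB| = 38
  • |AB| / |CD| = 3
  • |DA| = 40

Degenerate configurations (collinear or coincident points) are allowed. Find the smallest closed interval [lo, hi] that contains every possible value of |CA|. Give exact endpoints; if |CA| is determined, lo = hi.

|CA| ∈ [82/3, 158/3]  (≈ [27.3333, 52.6667])

|AB| ∈ {38}
|AD| ∈ {40}
|CD| ∈ {38/3}
|BD| ∈ [2, 78]
|AC| ∈ [82/3, 158/3]
|BC| ∈ [0, 272/3]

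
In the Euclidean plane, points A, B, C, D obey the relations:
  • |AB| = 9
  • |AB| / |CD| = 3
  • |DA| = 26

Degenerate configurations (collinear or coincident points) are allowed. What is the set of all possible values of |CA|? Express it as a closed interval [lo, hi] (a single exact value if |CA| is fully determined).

|AB| ∈ {9}
|AD| ∈ {26}
|CD| ∈ {3}
|BD| ∈ [17, 35]
|AC| ∈ [23, 29]
|BC| ∈ [14, 38]

|CA| ∈ [23, 29]  (≈ [23.0000, 29.0000])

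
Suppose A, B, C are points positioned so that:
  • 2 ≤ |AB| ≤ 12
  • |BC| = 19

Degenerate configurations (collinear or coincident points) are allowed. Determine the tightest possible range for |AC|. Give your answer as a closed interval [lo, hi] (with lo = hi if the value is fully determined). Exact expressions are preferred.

|AB| ∈ [2, 12]
|BC| ∈ {19}
|AC| ∈ [7, 31]

|AC| ∈ [7, 31]  (≈ [7.0000, 31.0000])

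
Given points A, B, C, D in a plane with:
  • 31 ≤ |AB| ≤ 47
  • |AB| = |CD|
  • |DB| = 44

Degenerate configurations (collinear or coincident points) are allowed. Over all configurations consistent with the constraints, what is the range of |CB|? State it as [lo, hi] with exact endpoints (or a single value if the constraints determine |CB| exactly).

|AB| ∈ [31, 47]
|BD| ∈ {44}
|CD| ∈ [31, 47]
|AD| ∈ [0, 91]
|BC| ∈ [0, 91]
|AC| ∈ [0, 138]

|CB| ∈ [0, 91]  (≈ [0.0000, 91.0000])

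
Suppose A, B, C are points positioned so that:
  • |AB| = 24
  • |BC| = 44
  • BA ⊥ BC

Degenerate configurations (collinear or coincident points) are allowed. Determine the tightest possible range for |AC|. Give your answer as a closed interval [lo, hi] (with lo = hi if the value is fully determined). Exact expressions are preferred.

|AB| ∈ {24}
|BC| ∈ {44}
|AC| ∈ {4·√(157)}

|AC| = 4·√(157)  (≈ 50.1199)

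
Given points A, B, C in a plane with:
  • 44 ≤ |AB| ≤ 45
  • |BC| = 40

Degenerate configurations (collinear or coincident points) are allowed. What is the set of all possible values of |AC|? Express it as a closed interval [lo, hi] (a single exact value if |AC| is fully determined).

|AB| ∈ [44, 45]
|BC| ∈ {40}
|AC| ∈ [4, 85]

|AC| ∈ [4, 85]  (≈ [4.0000, 85.0000])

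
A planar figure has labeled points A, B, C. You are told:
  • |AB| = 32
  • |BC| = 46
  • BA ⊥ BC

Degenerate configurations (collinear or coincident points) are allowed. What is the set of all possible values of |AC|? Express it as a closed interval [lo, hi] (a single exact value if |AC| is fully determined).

|AC| = 2·√(785)  (≈ 56.0357)

|AB| ∈ {32}
|BC| ∈ {46}
|AC| ∈ {2·√(785)}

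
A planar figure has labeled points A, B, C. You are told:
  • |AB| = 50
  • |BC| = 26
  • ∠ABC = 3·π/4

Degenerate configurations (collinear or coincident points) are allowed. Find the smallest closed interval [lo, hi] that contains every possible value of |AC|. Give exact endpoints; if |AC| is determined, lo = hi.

|AB| ∈ {50}
|BC| ∈ {26}
|AC| ∈ {2·√(325·√(2) + 794)}

|AC| = 2·√(325·√(2) + 794)  (≈ 70.8130)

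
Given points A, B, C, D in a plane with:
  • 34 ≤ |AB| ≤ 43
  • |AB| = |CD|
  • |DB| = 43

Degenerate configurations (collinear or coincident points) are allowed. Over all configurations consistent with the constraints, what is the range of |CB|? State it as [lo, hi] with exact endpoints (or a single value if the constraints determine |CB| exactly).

|AB| ∈ [34, 43]
|BD| ∈ {43}
|CD| ∈ [34, 43]
|AD| ∈ [0, 86]
|BC| ∈ [0, 86]
|AC| ∈ [0, 129]

|CB| ∈ [0, 86]  (≈ [0.0000, 86.0000])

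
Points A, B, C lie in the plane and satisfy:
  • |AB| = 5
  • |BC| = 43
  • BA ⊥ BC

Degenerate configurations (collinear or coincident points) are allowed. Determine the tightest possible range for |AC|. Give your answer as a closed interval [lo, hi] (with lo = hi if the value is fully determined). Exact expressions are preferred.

|AC| = √(1874)  (≈ 43.2897)

|AB| ∈ {5}
|BC| ∈ {43}
|AC| ∈ {√(1874)}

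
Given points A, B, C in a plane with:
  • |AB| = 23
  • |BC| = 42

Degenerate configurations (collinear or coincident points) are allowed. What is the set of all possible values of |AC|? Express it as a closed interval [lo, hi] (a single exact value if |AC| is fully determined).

|AC| ∈ [19, 65]  (≈ [19.0000, 65.0000])

|AB| ∈ {23}
|BC| ∈ {42}
|AC| ∈ [19, 65]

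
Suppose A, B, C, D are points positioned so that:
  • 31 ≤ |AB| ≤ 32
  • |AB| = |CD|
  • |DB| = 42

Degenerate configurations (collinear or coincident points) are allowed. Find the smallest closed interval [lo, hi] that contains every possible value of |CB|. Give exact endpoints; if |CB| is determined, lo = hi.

|AB| ∈ [31, 32]
|BD| ∈ {42}
|CD| ∈ [31, 32]
|AD| ∈ [10, 74]
|BC| ∈ [10, 74]
|AC| ∈ [0, 106]

|CB| ∈ [10, 74]  (≈ [10.0000, 74.0000])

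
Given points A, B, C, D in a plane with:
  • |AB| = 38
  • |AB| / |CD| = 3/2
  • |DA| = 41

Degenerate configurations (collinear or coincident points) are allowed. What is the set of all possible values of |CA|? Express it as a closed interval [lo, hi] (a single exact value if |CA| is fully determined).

|AB| ∈ {38}
|AD| ∈ {41}
|CD| ∈ {76/3}
|BD| ∈ [3, 79]
|AC| ∈ [47/3, 199/3]
|BC| ∈ [0, 313/3]

|CA| ∈ [47/3, 199/3]  (≈ [15.6667, 66.3333])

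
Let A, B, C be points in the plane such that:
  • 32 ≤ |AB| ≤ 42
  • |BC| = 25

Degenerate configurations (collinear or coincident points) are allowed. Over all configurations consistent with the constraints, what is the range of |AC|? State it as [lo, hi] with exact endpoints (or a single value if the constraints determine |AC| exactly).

|AB| ∈ [32, 42]
|BC| ∈ {25}
|AC| ∈ [7, 67]

|AC| ∈ [7, 67]  (≈ [7.0000, 67.0000])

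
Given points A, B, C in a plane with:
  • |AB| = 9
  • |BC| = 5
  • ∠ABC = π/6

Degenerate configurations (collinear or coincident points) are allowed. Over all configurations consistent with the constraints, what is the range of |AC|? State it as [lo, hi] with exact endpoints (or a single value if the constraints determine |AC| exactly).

|AC| = √(106 - 45·√(3))  (≈ 5.2970)

|AB| ∈ {9}
|BC| ∈ {5}
|AC| ∈ {√(106 - 45·√(3))}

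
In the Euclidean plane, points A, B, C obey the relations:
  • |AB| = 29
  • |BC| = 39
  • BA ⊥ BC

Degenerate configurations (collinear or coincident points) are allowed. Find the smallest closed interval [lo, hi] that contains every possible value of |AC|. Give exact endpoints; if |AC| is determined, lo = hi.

|AC| = √(2362)  (≈ 48.6004)

|AB| ∈ {29}
|BC| ∈ {39}
|AC| ∈ {√(2362)}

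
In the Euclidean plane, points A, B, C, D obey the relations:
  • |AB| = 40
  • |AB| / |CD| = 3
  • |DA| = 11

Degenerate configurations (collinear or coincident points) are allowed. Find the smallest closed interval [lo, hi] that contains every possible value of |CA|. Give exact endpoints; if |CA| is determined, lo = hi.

|AB| ∈ {40}
|AD| ∈ {11}
|CD| ∈ {40/3}
|BD| ∈ [29, 51]
|AC| ∈ [7/3, 73/3]
|BC| ∈ [47/3, 193/3]

|CA| ∈ [7/3, 73/3]  (≈ [2.3333, 24.3333])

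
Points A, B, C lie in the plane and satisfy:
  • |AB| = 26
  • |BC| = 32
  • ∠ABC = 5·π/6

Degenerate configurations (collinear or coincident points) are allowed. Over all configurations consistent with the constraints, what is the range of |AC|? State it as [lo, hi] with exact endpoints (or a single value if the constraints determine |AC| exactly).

|AC| = 2·√(208·√(3) + 425)  (≈ 56.0452)

|AB| ∈ {26}
|BC| ∈ {32}
|AC| ∈ {2·√(208·√(3) + 425)}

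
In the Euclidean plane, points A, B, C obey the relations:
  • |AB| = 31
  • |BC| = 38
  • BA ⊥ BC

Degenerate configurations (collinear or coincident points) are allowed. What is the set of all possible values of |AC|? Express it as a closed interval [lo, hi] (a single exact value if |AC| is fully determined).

|AB| ∈ {31}
|BC| ∈ {38}
|AC| ∈ {√(2405)}

|AC| = √(2405)  (≈ 49.0408)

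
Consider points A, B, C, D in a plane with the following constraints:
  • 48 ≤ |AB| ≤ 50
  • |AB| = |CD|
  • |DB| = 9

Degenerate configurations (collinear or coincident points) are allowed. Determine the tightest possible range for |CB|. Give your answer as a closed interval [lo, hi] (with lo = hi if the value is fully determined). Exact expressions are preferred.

|AB| ∈ [48, 50]
|BD| ∈ {9}
|CD| ∈ [48, 50]
|AD| ∈ [39, 59]
|BC| ∈ [39, 59]
|AC| ∈ [0, 109]

|CB| ∈ [39, 59]  (≈ [39.0000, 59.0000])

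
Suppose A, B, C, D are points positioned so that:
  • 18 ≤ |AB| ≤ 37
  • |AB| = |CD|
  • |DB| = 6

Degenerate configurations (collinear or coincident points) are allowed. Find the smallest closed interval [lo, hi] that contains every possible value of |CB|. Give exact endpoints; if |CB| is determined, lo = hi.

|CB| ∈ [12, 43]  (≈ [12.0000, 43.0000])

|AB| ∈ [18, 37]
|BD| ∈ {6}
|CD| ∈ [18, 37]
|AD| ∈ [12, 43]
|BC| ∈ [12, 43]
|AC| ∈ [0, 80]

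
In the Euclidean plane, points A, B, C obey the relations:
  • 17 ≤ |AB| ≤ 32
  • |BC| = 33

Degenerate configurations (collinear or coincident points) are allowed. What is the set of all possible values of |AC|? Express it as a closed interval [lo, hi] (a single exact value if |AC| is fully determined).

|AC| ∈ [1, 65]  (≈ [1.0000, 65.0000])

|AB| ∈ [17, 32]
|BC| ∈ {33}
|AC| ∈ [1, 65]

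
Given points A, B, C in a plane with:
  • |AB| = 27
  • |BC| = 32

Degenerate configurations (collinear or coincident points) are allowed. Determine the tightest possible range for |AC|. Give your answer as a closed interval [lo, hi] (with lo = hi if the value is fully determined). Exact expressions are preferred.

|AC| ∈ [5, 59]  (≈ [5.0000, 59.0000])

|AB| ∈ {27}
|BC| ∈ {32}
|AC| ∈ [5, 59]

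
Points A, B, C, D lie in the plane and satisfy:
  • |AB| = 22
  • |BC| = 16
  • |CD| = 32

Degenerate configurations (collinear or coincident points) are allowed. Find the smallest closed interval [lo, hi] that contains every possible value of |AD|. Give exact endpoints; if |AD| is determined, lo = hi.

|AD| ∈ [0, 70]  (≈ [0.0000, 70.0000])

|AB| ∈ {22}
|BC| ∈ {16}
|CD| ∈ {32}
|AC| ∈ [6, 38]
|BD| ∈ [16, 48]
|AD| ∈ [0, 70]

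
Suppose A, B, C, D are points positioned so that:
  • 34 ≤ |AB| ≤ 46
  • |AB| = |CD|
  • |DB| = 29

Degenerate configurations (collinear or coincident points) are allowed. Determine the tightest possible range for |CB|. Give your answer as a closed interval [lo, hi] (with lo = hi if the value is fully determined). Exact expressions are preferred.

|CB| ∈ [5, 75]  (≈ [5.0000, 75.0000])

|AB| ∈ [34, 46]
|BD| ∈ {29}
|CD| ∈ [34, 46]
|AD| ∈ [5, 75]
|BC| ∈ [5, 75]
|AC| ∈ [0, 121]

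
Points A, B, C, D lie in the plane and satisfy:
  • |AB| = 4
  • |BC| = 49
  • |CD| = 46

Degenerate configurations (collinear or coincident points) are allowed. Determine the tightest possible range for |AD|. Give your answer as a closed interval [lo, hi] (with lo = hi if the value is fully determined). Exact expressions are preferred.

|AD| ∈ [0, 99]  (≈ [0.0000, 99.0000])

|AB| ∈ {4}
|BC| ∈ {49}
|CD| ∈ {46}
|AC| ∈ [45, 53]
|BD| ∈ [3, 95]
|AD| ∈ [0, 99]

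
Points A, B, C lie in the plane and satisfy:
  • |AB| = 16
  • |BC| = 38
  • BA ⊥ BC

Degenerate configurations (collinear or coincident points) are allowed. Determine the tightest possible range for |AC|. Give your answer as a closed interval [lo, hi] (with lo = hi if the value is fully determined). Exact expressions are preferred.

|AB| ∈ {16}
|BC| ∈ {38}
|AC| ∈ {10·√(17)}

|AC| = 10·√(17)  (≈ 41.2311)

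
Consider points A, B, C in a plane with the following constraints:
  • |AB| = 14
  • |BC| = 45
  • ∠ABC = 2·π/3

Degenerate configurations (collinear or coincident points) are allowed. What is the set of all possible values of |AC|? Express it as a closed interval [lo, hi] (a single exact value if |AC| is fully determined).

|AB| ∈ {14}
|BC| ∈ {45}
|AC| ∈ {√(2851)}

|AC| = √(2851)  (≈ 53.3948)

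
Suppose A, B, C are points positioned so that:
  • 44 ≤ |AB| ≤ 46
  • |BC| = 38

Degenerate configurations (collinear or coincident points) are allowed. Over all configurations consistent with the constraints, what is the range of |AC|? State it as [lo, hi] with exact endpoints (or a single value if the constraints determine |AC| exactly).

|AB| ∈ [44, 46]
|BC| ∈ {38}
|AC| ∈ [6, 84]

|AC| ∈ [6, 84]  (≈ [6.0000, 84.0000])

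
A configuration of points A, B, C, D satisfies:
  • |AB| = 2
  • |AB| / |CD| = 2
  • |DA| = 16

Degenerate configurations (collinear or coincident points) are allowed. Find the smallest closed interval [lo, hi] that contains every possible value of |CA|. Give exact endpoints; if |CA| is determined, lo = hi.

|AB| ∈ {2}
|AD| ∈ {16}
|CD| ∈ {1}
|BD| ∈ [14, 18]
|AC| ∈ [15, 17]
|BC| ∈ [13, 19]

|CA| ∈ [15, 17]  (≈ [15.0000, 17.0000])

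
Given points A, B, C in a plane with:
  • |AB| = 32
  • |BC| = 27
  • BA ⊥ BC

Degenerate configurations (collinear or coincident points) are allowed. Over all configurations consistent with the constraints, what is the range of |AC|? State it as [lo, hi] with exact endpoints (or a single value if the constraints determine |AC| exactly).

|AC| = √(1753)  (≈ 41.8688)

|AB| ∈ {32}
|BC| ∈ {27}
|AC| ∈ {√(1753)}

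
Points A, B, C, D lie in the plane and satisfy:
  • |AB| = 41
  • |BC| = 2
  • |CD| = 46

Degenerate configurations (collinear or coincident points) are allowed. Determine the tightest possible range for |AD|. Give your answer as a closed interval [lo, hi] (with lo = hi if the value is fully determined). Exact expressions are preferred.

|AD| ∈ [3, 89]  (≈ [3.0000, 89.0000])

|AB| ∈ {41}
|BC| ∈ {2}
|CD| ∈ {46}
|AC| ∈ [39, 43]
|BD| ∈ [44, 48]
|AD| ∈ [3, 89]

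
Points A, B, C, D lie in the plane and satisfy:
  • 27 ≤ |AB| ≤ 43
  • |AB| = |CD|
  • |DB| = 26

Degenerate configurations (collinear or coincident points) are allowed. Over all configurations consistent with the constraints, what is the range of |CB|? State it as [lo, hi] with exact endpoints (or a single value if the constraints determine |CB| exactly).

|CB| ∈ [1, 69]  (≈ [1.0000, 69.0000])

|AB| ∈ [27, 43]
|BD| ∈ {26}
|CD| ∈ [27, 43]
|AD| ∈ [1, 69]
|BC| ∈ [1, 69]
|AC| ∈ [0, 112]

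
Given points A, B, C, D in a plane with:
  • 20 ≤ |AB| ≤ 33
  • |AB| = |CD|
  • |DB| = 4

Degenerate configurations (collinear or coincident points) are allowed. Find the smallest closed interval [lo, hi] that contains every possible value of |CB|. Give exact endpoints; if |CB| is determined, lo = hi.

|AB| ∈ [20, 33]
|BD| ∈ {4}
|CD| ∈ [20, 33]
|AD| ∈ [16, 37]
|BC| ∈ [16, 37]
|AC| ∈ [0, 70]

|CB| ∈ [16, 37]  (≈ [16.0000, 37.0000])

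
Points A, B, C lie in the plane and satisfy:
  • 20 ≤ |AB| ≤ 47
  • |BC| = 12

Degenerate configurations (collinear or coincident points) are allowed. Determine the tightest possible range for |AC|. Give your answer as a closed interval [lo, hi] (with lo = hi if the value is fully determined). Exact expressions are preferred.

|AB| ∈ [20, 47]
|BC| ∈ {12}
|AC| ∈ [8, 59]

|AC| ∈ [8, 59]  (≈ [8.0000, 59.0000])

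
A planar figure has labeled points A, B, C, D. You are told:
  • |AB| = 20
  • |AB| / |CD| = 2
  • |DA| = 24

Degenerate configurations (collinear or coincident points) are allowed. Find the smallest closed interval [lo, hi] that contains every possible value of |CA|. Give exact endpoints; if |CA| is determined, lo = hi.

|CA| ∈ [14, 34]  (≈ [14.0000, 34.0000])

|AB| ∈ {20}
|AD| ∈ {24}
|CD| ∈ {10}
|BD| ∈ [4, 44]
|AC| ∈ [14, 34]
|BC| ∈ [0, 54]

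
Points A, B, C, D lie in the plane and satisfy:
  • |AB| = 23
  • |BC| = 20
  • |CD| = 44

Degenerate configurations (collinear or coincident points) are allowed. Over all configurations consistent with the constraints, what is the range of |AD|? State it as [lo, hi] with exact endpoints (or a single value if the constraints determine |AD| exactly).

|AB| ∈ {23}
|BC| ∈ {20}
|CD| ∈ {44}
|AC| ∈ [3, 43]
|BD| ∈ [24, 64]
|AD| ∈ [1, 87]

|AD| ∈ [1, 87]  (≈ [1.0000, 87.0000])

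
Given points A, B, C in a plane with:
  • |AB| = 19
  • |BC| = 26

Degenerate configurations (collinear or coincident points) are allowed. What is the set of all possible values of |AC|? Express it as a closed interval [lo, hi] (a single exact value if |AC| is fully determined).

|AB| ∈ {19}
|BC| ∈ {26}
|AC| ∈ [7, 45]

|AC| ∈ [7, 45]  (≈ [7.0000, 45.0000])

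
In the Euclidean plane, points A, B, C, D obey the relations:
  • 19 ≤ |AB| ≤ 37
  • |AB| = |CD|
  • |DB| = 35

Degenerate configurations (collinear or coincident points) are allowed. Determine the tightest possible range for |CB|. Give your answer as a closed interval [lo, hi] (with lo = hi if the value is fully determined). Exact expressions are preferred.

|AB| ∈ [19, 37]
|BD| ∈ {35}
|CD| ∈ [19, 37]
|AD| ∈ [0, 72]
|BC| ∈ [0, 72]
|AC| ∈ [0, 109]

|CB| ∈ [0, 72]  (≈ [0.0000, 72.0000])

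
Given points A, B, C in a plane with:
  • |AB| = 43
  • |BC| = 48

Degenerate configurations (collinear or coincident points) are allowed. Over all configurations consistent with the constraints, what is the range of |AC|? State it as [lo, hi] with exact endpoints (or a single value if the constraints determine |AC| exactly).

|AB| ∈ {43}
|BC| ∈ {48}
|AC| ∈ [5, 91]

|AC| ∈ [5, 91]  (≈ [5.0000, 91.0000])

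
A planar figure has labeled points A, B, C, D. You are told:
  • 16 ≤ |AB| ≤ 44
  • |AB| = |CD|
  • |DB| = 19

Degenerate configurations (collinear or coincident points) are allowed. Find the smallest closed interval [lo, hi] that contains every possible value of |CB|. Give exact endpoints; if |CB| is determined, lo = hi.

|CB| ∈ [0, 63]  (≈ [0.0000, 63.0000])

|AB| ∈ [16, 44]
|BD| ∈ {19}
|CD| ∈ [16, 44]
|AD| ∈ [0, 63]
|BC| ∈ [0, 63]
|AC| ∈ [0, 107]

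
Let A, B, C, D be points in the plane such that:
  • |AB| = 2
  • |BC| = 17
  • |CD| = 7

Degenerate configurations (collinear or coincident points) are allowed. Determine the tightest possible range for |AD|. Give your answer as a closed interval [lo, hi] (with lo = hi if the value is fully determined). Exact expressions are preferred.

|AB| ∈ {2}
|BC| ∈ {17}
|CD| ∈ {7}
|AC| ∈ [15, 19]
|BD| ∈ [10, 24]
|AD| ∈ [8, 26]

|AD| ∈ [8, 26]  (≈ [8.0000, 26.0000])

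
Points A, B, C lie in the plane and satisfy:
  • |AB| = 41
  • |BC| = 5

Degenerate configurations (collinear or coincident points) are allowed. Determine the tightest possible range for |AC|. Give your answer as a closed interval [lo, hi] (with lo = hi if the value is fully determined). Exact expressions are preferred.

|AC| ∈ [36, 46]  (≈ [36.0000, 46.0000])

|AB| ∈ {41}
|BC| ∈ {5}
|AC| ∈ [36, 46]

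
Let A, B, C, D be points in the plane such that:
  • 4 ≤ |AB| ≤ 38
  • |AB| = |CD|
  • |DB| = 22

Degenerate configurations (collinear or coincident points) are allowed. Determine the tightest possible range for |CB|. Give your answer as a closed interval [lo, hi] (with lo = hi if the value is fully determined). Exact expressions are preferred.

|CB| ∈ [0, 60]  (≈ [0.0000, 60.0000])

|AB| ∈ [4, 38]
|BD| ∈ {22}
|CD| ∈ [4, 38]
|AD| ∈ [0, 60]
|BC| ∈ [0, 60]
|AC| ∈ [0, 98]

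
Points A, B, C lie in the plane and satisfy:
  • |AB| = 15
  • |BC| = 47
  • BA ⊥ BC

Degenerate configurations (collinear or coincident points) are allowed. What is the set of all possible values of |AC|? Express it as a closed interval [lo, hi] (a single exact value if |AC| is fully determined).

|AB| ∈ {15}
|BC| ∈ {47}
|AC| ∈ {√(2434)}

|AC| = √(2434)  (≈ 49.3356)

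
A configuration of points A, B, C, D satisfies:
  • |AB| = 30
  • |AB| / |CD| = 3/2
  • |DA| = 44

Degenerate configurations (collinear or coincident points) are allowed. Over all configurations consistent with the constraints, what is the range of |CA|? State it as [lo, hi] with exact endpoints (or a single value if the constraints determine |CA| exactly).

|CA| ∈ [24, 64]  (≈ [24.0000, 64.0000])

|AB| ∈ {30}
|AD| ∈ {44}
|CD| ∈ {20}
|BD| ∈ [14, 74]
|AC| ∈ [24, 64]
|BC| ∈ [0, 94]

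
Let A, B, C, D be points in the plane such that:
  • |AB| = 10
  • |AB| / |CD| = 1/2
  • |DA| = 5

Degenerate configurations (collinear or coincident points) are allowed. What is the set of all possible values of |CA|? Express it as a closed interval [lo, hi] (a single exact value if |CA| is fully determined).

|CA| ∈ [15, 25]  (≈ [15.0000, 25.0000])

|AB| ∈ {10}
|AD| ∈ {5}
|CD| ∈ {20}
|BD| ∈ [5, 15]
|AC| ∈ [15, 25]
|BC| ∈ [5, 35]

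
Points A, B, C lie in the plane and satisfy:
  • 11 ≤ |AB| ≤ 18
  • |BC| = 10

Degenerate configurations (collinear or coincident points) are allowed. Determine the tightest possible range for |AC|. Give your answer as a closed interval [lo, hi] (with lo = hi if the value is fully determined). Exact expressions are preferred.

|AB| ∈ [11, 18]
|BC| ∈ {10}
|AC| ∈ [1, 28]

|AC| ∈ [1, 28]  (≈ [1.0000, 28.0000])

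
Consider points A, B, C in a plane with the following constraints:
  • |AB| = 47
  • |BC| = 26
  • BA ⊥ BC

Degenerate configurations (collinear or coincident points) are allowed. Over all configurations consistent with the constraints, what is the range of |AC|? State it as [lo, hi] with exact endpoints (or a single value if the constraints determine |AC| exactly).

|AC| = √(2885)  (≈ 53.7122)

|AB| ∈ {47}
|BC| ∈ {26}
|AC| ∈ {√(2885)}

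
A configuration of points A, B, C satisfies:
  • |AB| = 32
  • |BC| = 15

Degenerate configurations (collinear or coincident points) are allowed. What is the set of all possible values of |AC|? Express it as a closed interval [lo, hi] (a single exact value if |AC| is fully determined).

|AB| ∈ {32}
|BC| ∈ {15}
|AC| ∈ [17, 47]

|AC| ∈ [17, 47]  (≈ [17.0000, 47.0000])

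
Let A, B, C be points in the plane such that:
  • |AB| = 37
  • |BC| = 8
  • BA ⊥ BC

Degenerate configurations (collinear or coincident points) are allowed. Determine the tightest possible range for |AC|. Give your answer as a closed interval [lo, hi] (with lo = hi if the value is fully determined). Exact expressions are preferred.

|AB| ∈ {37}
|BC| ∈ {8}
|AC| ∈ {√(1433)}

|AC| = √(1433)  (≈ 37.8550)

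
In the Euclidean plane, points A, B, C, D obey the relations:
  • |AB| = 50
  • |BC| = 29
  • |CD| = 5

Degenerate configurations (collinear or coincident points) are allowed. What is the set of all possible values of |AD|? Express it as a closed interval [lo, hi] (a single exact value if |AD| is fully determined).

|AD| ∈ [16, 84]  (≈ [16.0000, 84.0000])

|AB| ∈ {50}
|BC| ∈ {29}
|CD| ∈ {5}
|AC| ∈ [21, 79]
|BD| ∈ [24, 34]
|AD| ∈ [16, 84]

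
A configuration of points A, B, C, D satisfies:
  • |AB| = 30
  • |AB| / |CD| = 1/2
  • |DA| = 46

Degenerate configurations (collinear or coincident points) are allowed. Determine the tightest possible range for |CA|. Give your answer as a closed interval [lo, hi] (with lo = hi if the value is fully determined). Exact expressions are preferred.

|AB| ∈ {30}
|AD| ∈ {46}
|CD| ∈ {60}
|BD| ∈ [16, 76]
|AC| ∈ [14, 106]
|BC| ∈ [0, 136]

|CA| ∈ [14, 106]  (≈ [14.0000, 106.0000])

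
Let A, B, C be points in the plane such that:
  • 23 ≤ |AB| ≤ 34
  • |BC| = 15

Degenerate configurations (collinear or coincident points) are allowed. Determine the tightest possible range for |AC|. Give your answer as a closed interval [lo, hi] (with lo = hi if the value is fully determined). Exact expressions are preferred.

|AC| ∈ [8, 49]  (≈ [8.0000, 49.0000])

|AB| ∈ [23, 34]
|BC| ∈ {15}
|AC| ∈ [8, 49]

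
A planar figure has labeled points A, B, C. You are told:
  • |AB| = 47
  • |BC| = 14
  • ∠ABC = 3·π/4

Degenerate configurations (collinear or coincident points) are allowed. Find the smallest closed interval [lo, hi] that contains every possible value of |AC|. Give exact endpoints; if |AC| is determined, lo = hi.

|AB| ∈ {47}
|BC| ∈ {14}
|AC| ∈ {√(658·√(2) + 2405)}

|AC| = √(658·√(2) + 2405)  (≈ 57.7542)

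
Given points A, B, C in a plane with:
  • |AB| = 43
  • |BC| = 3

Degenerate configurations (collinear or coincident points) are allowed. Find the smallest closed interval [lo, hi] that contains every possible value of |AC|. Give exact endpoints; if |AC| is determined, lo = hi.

|AC| ∈ [40, 46]  (≈ [40.0000, 46.0000])

|AB| ∈ {43}
|BC| ∈ {3}
|AC| ∈ [40, 46]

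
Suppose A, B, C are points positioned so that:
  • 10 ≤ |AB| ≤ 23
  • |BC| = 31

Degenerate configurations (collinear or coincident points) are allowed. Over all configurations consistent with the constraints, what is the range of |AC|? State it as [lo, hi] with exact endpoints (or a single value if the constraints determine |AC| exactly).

|AB| ∈ [10, 23]
|BC| ∈ {31}
|AC| ∈ [8, 54]

|AC| ∈ [8, 54]  (≈ [8.0000, 54.0000])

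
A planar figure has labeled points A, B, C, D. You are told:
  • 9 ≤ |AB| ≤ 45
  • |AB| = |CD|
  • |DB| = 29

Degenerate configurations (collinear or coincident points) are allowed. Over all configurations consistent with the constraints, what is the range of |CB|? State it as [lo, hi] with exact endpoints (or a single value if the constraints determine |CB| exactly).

|CB| ∈ [0, 74]  (≈ [0.0000, 74.0000])

|AB| ∈ [9, 45]
|BD| ∈ {29}
|CD| ∈ [9, 45]
|AD| ∈ [0, 74]
|BC| ∈ [0, 74]
|AC| ∈ [0, 119]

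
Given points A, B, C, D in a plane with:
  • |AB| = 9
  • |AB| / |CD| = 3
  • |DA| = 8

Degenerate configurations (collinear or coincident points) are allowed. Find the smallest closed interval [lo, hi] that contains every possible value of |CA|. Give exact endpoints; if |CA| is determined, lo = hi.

|CA| ∈ [5, 11]  (≈ [5.0000, 11.0000])

|AB| ∈ {9}
|AD| ∈ {8}
|CD| ∈ {3}
|BD| ∈ [1, 17]
|AC| ∈ [5, 11]
|BC| ∈ [0, 20]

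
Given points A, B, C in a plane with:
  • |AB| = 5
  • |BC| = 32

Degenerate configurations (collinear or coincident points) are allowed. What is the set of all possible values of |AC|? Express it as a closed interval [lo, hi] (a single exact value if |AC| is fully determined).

|AC| ∈ [27, 37]  (≈ [27.0000, 37.0000])

|AB| ∈ {5}
|BC| ∈ {32}
|AC| ∈ [27, 37]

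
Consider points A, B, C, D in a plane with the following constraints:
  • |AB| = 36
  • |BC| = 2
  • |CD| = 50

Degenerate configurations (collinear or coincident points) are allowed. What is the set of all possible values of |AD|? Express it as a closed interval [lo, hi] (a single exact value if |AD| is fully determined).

|AB| ∈ {36}
|BC| ∈ {2}
|CD| ∈ {50}
|AC| ∈ [34, 38]
|BD| ∈ [48, 52]
|AD| ∈ [12, 88]

|AD| ∈ [12, 88]  (≈ [12.0000, 88.0000])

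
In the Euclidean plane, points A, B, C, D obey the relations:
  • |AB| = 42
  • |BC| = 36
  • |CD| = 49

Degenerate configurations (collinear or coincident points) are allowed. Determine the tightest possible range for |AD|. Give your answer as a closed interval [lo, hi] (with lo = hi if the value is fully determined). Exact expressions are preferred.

|AD| ∈ [0, 127]  (≈ [0.0000, 127.0000])

|AB| ∈ {42}
|BC| ∈ {36}
|CD| ∈ {49}
|AC| ∈ [6, 78]
|BD| ∈ [13, 85]
|AD| ∈ [0, 127]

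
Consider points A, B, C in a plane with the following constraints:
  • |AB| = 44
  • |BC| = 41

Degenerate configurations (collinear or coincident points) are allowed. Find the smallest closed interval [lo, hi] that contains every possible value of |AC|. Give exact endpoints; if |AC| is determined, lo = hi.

|AB| ∈ {44}
|BC| ∈ {41}
|AC| ∈ [3, 85]

|AC| ∈ [3, 85]  (≈ [3.0000, 85.0000])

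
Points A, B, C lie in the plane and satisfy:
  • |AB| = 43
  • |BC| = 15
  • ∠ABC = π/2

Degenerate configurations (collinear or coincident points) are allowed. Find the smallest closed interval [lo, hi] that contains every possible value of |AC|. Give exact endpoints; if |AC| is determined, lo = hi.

|AC| = √(2074)  (≈ 45.5412)

|AB| ∈ {43}
|BC| ∈ {15}
|AC| ∈ {√(2074)}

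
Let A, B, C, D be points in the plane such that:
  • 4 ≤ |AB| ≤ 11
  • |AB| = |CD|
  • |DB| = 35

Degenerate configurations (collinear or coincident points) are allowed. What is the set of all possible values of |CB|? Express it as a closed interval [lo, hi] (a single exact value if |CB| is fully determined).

|AB| ∈ [4, 11]
|BD| ∈ {35}
|CD| ∈ [4, 11]
|AD| ∈ [24, 46]
|BC| ∈ [24, 46]
|AC| ∈ [13, 57]

|CB| ∈ [24, 46]  (≈ [24.0000, 46.0000])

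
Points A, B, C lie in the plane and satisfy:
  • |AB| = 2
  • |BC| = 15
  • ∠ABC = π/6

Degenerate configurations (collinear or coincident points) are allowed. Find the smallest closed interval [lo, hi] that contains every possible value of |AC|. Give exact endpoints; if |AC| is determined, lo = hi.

|AC| = √(229 - 30·√(3))  (≈ 13.3056)

|AB| ∈ {2}
|BC| ∈ {15}
|AC| ∈ {√(229 - 30·√(3))}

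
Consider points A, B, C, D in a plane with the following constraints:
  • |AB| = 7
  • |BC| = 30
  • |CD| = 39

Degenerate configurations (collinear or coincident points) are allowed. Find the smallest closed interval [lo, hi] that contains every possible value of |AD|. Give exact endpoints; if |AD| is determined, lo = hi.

|AD| ∈ [2, 76]  (≈ [2.0000, 76.0000])

|AB| ∈ {7}
|BC| ∈ {30}
|CD| ∈ {39}
|AC| ∈ [23, 37]
|BD| ∈ [9, 69]
|AD| ∈ [2, 76]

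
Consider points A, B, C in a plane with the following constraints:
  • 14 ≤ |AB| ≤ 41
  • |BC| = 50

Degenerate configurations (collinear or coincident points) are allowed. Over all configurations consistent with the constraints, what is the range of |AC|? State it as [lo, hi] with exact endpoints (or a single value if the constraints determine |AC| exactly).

|AC| ∈ [9, 91]  (≈ [9.0000, 91.0000])

|AB| ∈ [14, 41]
|BC| ∈ {50}
|AC| ∈ [9, 91]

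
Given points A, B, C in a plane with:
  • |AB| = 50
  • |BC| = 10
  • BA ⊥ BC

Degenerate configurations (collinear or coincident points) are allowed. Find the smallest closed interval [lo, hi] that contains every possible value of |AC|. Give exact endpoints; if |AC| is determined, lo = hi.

|AB| ∈ {50}
|BC| ∈ {10}
|AC| ∈ {10·√(26)}

|AC| = 10·√(26)  (≈ 50.9902)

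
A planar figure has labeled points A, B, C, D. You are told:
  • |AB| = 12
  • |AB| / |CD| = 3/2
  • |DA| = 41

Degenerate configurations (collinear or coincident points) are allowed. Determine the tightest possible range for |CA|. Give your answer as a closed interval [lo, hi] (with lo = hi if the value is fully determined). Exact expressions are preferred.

|AB| ∈ {12}
|AD| ∈ {41}
|CD| ∈ {8}
|BD| ∈ [29, 53]
|AC| ∈ [33, 49]
|BC| ∈ [21, 61]

|CA| ∈ [33, 49]  (≈ [33.0000, 49.0000])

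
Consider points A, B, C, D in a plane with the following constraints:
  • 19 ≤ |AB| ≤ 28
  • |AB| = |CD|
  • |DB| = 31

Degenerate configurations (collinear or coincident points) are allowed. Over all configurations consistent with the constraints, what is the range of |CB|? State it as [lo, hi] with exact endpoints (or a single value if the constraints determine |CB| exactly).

|AB| ∈ [19, 28]
|BD| ∈ {31}
|CD| ∈ [19, 28]
|AD| ∈ [3, 59]
|BC| ∈ [3, 59]
|AC| ∈ [0, 87]

|CB| ∈ [3, 59]  (≈ [3.0000, 59.0000])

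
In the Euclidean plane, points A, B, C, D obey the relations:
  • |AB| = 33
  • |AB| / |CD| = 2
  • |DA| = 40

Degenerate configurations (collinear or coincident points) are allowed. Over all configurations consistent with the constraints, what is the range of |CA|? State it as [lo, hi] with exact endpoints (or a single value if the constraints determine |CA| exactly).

|CA| ∈ [47/2, 113/2]  (≈ [23.5000, 56.5000])

|AB| ∈ {33}
|AD| ∈ {40}
|CD| ∈ {33/2}
|BD| ∈ [7, 73]
|AC| ∈ [47/2, 113/2]
|BC| ∈ [0, 179/2]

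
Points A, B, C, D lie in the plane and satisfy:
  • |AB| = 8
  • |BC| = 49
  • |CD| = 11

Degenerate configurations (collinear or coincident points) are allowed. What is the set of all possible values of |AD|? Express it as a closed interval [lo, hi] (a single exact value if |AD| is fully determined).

|AD| ∈ [30, 68]  (≈ [30.0000, 68.0000])

|AB| ∈ {8}
|BC| ∈ {49}
|CD| ∈ {11}
|AC| ∈ [41, 57]
|BD| ∈ [38, 60]
|AD| ∈ [30, 68]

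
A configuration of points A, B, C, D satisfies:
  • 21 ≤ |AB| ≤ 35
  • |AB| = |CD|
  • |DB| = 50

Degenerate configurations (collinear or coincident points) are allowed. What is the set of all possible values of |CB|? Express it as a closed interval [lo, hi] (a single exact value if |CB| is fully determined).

|CB| ∈ [15, 85]  (≈ [15.0000, 85.0000])

|AB| ∈ [21, 35]
|BD| ∈ {50}
|CD| ∈ [21, 35]
|AD| ∈ [15, 85]
|BC| ∈ [15, 85]
|AC| ∈ [0, 120]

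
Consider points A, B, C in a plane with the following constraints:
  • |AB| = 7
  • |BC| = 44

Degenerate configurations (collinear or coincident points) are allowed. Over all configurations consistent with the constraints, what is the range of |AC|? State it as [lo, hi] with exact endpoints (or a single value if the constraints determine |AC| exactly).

|AB| ∈ {7}
|BC| ∈ {44}
|AC| ∈ [37, 51]

|AC| ∈ [37, 51]  (≈ [37.0000, 51.0000])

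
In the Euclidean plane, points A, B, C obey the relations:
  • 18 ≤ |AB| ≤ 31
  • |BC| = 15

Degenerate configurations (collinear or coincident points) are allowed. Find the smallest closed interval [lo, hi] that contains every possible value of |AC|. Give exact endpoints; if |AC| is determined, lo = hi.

|AB| ∈ [18, 31]
|BC| ∈ {15}
|AC| ∈ [3, 46]

|AC| ∈ [3, 46]  (≈ [3.0000, 46.0000])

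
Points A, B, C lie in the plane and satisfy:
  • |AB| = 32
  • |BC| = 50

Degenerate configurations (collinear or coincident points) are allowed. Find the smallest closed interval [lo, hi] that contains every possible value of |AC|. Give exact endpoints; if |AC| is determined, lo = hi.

|AC| ∈ [18, 82]  (≈ [18.0000, 82.0000])

|AB| ∈ {32}
|BC| ∈ {50}
|AC| ∈ [18, 82]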